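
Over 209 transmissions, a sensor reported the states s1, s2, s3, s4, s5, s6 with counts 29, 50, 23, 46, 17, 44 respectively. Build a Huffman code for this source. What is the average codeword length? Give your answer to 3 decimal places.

2.522 bits/symbol

Probabilities are the counts divided by 209.
Repeatedly combine the two least-probable nodes; the expected code length is the sum of the merged weights.
merge 17/209 + 23/209 → 40/209
merge 29/209 + 40/209 → 69/209
merge 4/19 + 46/209 → 90/209
merge 50/209 + 69/209 → 119/209
merge 90/209 + 119/209 → 1
L = 40/209 + 69/209 + 90/209 + 119/209 + 1 = 527/209 ≈ 2.522 bits/symbol.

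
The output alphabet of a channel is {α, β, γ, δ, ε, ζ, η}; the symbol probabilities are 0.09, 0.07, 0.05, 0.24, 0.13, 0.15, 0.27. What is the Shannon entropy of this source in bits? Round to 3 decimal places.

H = −Σ pᵢ log₂ pᵢ.
−0.09·log₂(0.09) = 0.3127
−0.07·log₂(0.07) = 0.2686
−0.05·log₂(0.05) = 0.2161
−0.24·log₂(0.24) = 0.4941
−0.13·log₂(0.13) = 0.3826
−0.15·log₂(0.15) = 0.4105
−0.27·log₂(0.27) = 0.5100
Sum ≈ 2.5947 → 2.595 bits.

2.595 bits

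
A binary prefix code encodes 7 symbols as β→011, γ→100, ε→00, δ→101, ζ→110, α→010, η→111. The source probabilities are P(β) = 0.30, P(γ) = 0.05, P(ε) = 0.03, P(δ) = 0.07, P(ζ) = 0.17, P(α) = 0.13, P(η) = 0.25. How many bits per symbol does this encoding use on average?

2.97 bits/symbol

L̄ = Σ pᵢ·ℓᵢ = 0.30·3 + 0.05·3 + 0.03·2 + 0.07·3 + 0.17·3 + 0.13·3 + 0.25·3 = 2.97 bits/symbol.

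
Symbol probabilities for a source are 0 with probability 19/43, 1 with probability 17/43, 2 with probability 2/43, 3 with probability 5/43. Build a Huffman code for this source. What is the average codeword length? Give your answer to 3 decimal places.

Repeatedly combine the two least-probable nodes; the expected code length is the sum of the merged weights.
merge 2/43 + 5/43 → 7/43
merge 7/43 + 17/43 → 24/43
merge 19/43 + 24/43 → 1
L = 7/43 + 24/43 + 1 = 74/43 ≈ 1.721 bits/symbol.

1.721 bits/symbol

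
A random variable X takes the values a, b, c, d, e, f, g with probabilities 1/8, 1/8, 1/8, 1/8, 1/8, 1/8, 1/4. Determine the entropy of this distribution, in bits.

Each probability is a power of 1/2, so log₂(1/p) is an integer.
H = Σ p·log₂(1/p) = 1/8·3 + 1/8·3 + 1/8·3 + 1/8·3 + 1/8·3 + 1/8·3 + 1/4·2 = 2.75 bits.

2.75 bits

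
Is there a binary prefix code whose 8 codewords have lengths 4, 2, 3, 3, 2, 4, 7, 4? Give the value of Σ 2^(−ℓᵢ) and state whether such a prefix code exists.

With common denominator 2^7 = 128: Σ 2^(−ℓᵢ) = 8/128 + 32/128 + 16/128 + 16/128 + 32/128 + 8/128 + 1/128 + 8/128 = 121/128 = 0.9453125.
Kraft's inequality requires Σ ≤ 1; here Σ = 0.9453125 ≤ 1, so such a prefix code exists.

0.9453125; yes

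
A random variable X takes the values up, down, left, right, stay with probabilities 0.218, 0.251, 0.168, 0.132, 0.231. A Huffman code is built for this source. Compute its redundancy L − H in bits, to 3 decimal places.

0.014 bits

Entropy H = −Σ p log₂ p ≈ 2.2859 bits.
Huffman merges: 33/250+21/125→3/10; 109/500+231/1000→449/1000; 251/1000+3/10→551/1000; 449/1000+551/1000→1. L = 23/10 ≈ 2.3000.
L − H = 2.3000 − 2.2859 = 0.014 bits.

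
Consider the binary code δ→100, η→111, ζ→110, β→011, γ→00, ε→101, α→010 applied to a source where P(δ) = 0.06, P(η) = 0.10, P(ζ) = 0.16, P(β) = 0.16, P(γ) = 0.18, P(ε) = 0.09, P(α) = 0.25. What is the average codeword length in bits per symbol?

L̄ = Σ pᵢ·ℓᵢ = 0.06·3 + 0.10·3 + 0.16·3 + 0.16·3 + 0.18·2 + 0.09·3 + 0.25·3 = 2.82 bits/symbol.

2.82 bits/symbol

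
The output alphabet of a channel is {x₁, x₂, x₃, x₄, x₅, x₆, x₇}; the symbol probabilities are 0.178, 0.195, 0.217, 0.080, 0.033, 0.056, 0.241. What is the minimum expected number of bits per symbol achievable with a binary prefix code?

Repeatedly combine the two least-probable nodes; the expected code length is the sum of the merged weights.
merge 33/1000 + 7/125 → 89/1000
merge 2/25 + 89/1000 → 169/1000
merge 169/1000 + 89/500 → 347/1000
merge 39/200 + 217/1000 → 103/250
merge 241/1000 + 347/1000 → 147/250
merge 103/250 + 147/250 → 1
L = 89/1000 + 169/1000 + 347/1000 + 103/250 + 147/250 + 1 = 521/200 = 2.605 bits/symbol.

2.605 bits/symbol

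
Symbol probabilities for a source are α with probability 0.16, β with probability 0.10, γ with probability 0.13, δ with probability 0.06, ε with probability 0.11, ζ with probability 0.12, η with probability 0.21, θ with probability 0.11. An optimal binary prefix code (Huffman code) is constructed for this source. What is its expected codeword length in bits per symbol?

Repeatedly combine the two least-probable nodes; the expected code length is the sum of the merged weights.
merge 3/50 + 1/10 → 4/25
merge 11/100 + 11/100 → 11/50
merge 3/25 + 13/100 → 1/4
merge 4/25 + 4/25 → 8/25
merge 21/100 + 11/50 → 43/100
merge 1/4 + 8/25 → 57/100
merge 43/100 + 57/100 → 1
L = 4/25 + 11/50 + 1/4 + 8/25 + 43/100 + 57/100 + 1 = 59/20 = 2.95 bits/symbol.

2.95 bits/symbol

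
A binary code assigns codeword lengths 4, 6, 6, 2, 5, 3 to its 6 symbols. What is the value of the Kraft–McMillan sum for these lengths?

0.5

With common denominator 2^6 = 64: Σ 2^(−ℓᵢ) = 4/64 + 1/64 + 1/64 + 16/64 + 2/64 + 8/64 = 32/64 = 0.5.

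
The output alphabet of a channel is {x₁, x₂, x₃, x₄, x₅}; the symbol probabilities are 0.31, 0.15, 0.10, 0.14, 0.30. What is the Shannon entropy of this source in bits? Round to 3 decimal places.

H = −Σ pᵢ log₂ pᵢ.
−0.31·log₂(0.31) = 0.5238
−0.15·log₂(0.15) = 0.4105
−0.10·log₂(0.10) = 0.3322
−0.14·log₂(0.14) = 0.3971
−0.30·log₂(0.30) = 0.5211
Sum ≈ 2.1847 → 2.185 bits.

2.185 bits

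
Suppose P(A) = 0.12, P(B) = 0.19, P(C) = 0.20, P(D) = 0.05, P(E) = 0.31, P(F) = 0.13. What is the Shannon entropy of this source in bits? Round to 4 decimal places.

H = −Σ pᵢ log₂ pᵢ.
−0.12·log₂(0.12) = 0.3671
−0.19·log₂(0.19) = 0.4552
−0.20·log₂(0.20) = 0.4644
−0.05·log₂(0.05) = 0.2161
−0.31·log₂(0.31) = 0.5238
−0.13·log₂(0.13) = 0.3826
Sum ≈ 2.4092 → 2.4092 bits.

2.4092 bits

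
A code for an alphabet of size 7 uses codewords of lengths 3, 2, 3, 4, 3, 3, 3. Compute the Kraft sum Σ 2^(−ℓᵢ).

0.9375

With common denominator 2^4 = 16: Σ 2^(−ℓᵢ) = 2/16 + 4/16 + 2/16 + 1/16 + 2/16 + 2/16 + 2/16 = 15/16 = 0.9375.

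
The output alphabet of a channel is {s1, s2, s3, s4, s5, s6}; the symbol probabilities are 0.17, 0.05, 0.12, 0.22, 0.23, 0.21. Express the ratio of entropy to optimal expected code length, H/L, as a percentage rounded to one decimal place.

98.0%

Entropy H = −Σ p log₂ p ≈ 2.4588 bits.
Huffman merges: 1/20+3/25→17/100; 17/100+17/100→17/50; 21/100+11/50→43/100; 23/100+17/50→57/100; 43/100+57/100→1. L = 251/100 ≈ 2.5100.
Efficiency = H/L = 2.4588/2.5100 = 98.0%.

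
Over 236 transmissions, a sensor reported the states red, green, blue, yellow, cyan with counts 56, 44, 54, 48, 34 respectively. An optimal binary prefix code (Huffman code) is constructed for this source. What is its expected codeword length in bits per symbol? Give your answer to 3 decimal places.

Probabilities are the counts divided by 236.
Repeatedly combine the two least-probable nodes; the expected code length is the sum of the merged weights.
merge 17/118 + 11/59 → 39/118
merge 12/59 + 27/118 → 51/118
merge 14/59 + 39/118 → 67/118
merge 51/118 + 67/118 → 1
L = 39/118 + 51/118 + 67/118 + 1 = 275/118 ≈ 2.331 bits/symbol.

2.331 bits/symbol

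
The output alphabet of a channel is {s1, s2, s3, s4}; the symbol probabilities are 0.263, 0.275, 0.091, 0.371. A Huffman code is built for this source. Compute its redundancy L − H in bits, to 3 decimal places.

0.119 bits

Entropy H = −Σ p log₂ p ≈ 1.8643 bits.
Huffman merges: 91/1000+263/1000→177/500; 11/40+177/500→629/1000; 371/1000+629/1000→1. L = 1983/1000 ≈ 1.9830.
L − H = 1.9830 − 1.8643 = 0.119 bits.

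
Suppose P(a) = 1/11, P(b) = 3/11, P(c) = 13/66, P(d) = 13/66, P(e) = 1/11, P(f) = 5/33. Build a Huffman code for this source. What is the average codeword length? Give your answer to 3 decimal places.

2.515 bits/symbol

Repeatedly combine the two least-probable nodes; the expected code length is the sum of the merged weights.
merge 1/11 + 1/11 → 2/11
merge 5/33 + 2/11 → 1/3
merge 13/66 + 13/66 → 13/33
merge 3/11 + 1/3 → 20/33
merge 13/33 + 20/33 → 1
L = 2/11 + 1/3 + 13/33 + 20/33 + 1 = 83/33 ≈ 2.515 bits/symbol.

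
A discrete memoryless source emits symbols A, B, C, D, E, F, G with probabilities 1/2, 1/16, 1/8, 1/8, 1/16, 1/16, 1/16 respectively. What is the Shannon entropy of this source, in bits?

Each probability is a power of 1/2, so log₂(1/p) is an integer.
H = Σ p·log₂(1/p) = 1/2·1 + 1/16·4 + 1/8·3 + 1/8·3 + 1/16·4 + 1/16·4 + 1/16·4 = 2.25 bits.

2.25 bits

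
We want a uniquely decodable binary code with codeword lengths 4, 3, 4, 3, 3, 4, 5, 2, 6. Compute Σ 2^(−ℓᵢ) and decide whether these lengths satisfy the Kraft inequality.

With common denominator 2^6 = 64: Σ 2^(−ℓᵢ) = 4/64 + 8/64 + 4/64 + 8/64 + 8/64 + 4/64 + 2/64 + 16/64 + 1/64 = 55/64 = 0.859375.
Kraft's inequality requires Σ ≤ 1; here Σ = 0.859375 ≤ 1, so such a prefix code exists.

0.859375; yes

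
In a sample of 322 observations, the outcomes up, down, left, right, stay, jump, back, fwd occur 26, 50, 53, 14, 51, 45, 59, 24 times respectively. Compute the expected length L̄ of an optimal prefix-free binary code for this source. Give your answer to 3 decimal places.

2.935 bits/symbol

Probabilities are the counts divided by 322.
Repeatedly combine the two least-probable nodes; the expected code length is the sum of the merged weights.
merge 1/23 + 12/161 → 19/161
merge 13/161 + 19/161 → 32/161
merge 45/322 + 25/161 → 95/322
merge 51/322 + 53/322 → 52/161
merge 59/322 + 32/161 → 123/322
merge 95/322 + 52/161 → 199/322
merge 123/322 + 199/322 → 1
L = 19/161 + 32/161 + 95/322 + 52/161 + 123/322 + 199/322 + 1 = 135/46 ≈ 2.935 bits/symbol.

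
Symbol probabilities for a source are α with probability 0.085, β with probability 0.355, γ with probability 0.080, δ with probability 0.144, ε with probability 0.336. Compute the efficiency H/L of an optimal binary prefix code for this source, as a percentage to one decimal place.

97.0%

Entropy H = −Σ p log₂ p ≈ 2.0555 bits.
Huffman merges: 2/25+17/200→33/200; 18/125+33/200→309/1000; 309/1000+42/125→129/200; 71/200+129/200→1. L = 2119/1000 ≈ 2.1190.
Efficiency = H/L = 2.0555/2.1190 = 97.0%.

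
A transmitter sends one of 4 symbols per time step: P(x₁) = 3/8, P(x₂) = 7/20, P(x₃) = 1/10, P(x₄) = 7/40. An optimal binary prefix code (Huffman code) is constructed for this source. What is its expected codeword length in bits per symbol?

1.9 bits/symbol

Repeatedly combine the two least-probable nodes; the expected code length is the sum of the merged weights.
merge 1/10 + 7/40 → 11/40
merge 11/40 + 7/20 → 5/8
merge 3/8 + 5/8 → 1
L = 11/40 + 5/8 + 1 = 19/10 = 1.9 bits/symbol.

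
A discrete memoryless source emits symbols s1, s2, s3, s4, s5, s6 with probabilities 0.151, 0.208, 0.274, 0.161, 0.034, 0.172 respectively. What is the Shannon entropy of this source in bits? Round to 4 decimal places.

2.4217 bits

H = −Σ pᵢ log₂ pᵢ.
−0.151·log₂(0.151) = 0.4118
−0.208·log₂(0.208) = 0.4712
−0.274·log₂(0.274) = 0.5118
−0.161·log₂(0.161) = 0.4242
−0.034·log₂(0.034) = 0.1659
−0.172·log₂(0.172) = 0.4368
Sum ≈ 2.4217 → 2.4217 bits.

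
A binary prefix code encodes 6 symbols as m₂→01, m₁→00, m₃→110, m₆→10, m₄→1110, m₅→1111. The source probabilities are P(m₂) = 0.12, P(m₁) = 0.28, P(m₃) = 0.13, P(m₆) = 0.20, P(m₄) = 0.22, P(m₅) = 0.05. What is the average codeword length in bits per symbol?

L̄ = Σ pᵢ·ℓᵢ = 0.12·2 + 0.28·2 + 0.13·3 + 0.20·2 + 0.22·4 + 0.05·4 = 2.67 bits/symbol.

2.67 bits/symbol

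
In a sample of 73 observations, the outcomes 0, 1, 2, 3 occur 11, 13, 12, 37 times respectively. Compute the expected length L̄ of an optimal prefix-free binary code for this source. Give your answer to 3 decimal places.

1.808 bits/symbol

Probabilities are the counts divided by 73.
Repeatedly combine the two least-probable nodes; the expected code length is the sum of the merged weights.
merge 11/73 + 12/73 → 23/73
merge 13/73 + 23/73 → 36/73
merge 36/73 + 37/73 → 1
L = 23/73 + 36/73 + 1 = 132/73 ≈ 1.808 bits/symbol.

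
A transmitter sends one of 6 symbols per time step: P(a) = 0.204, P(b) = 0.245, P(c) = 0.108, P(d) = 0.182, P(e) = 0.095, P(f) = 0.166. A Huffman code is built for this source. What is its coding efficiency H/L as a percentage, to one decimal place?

Entropy H = −Σ p log₂ p ≈ 2.5118 bits.
Huffman merges: 19/200+27/250→203/1000; 83/500+91/500→87/250; 203/1000+51/250→407/1000; 49/200+87/250→593/1000; 407/1000+593/1000→1. L = 2551/1000 ≈ 2.5510.
Efficiency = H/L = 2.5118/2.5510 = 98.5%.

98.5%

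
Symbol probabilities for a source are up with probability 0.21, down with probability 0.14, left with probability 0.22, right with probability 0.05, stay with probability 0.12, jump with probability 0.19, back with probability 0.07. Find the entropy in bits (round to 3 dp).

H = −Σ pᵢ log₂ pᵢ.
−0.21·log₂(0.21) = 0.4728
−0.14·log₂(0.14) = 0.3971
−0.22·log₂(0.22) = 0.4806
−0.05·log₂(0.05) = 0.2161
−0.12·log₂(0.12) = 0.3671
−0.19·log₂(0.19) = 0.4552
−0.07·log₂(0.07) = 0.2686
Sum ≈ 2.6575 → 2.657 bits.

2.657 bits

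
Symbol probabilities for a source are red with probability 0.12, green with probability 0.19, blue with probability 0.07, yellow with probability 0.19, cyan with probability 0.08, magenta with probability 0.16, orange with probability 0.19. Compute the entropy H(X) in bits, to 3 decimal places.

2.716 bits

H = −Σ pᵢ log₂ pᵢ.
−0.12·log₂(0.12) = 0.3671
−0.19·log₂(0.19) = 0.4552
−0.07·log₂(0.07) = 0.2686
−0.19·log₂(0.19) = 0.4552
−0.08·log₂(0.08) = 0.2915
−0.16·log₂(0.16) = 0.4230
−0.19·log₂(0.19) = 0.4552
Sum ≈ 2.7158 → 2.716 bits.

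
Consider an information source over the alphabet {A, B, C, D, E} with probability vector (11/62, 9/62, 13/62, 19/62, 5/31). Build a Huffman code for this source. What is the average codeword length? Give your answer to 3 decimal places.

2.306 bits/symbol

Repeatedly combine the two least-probable nodes; the expected code length is the sum of the merged weights.
merge 9/62 + 5/31 → 19/62
merge 11/62 + 13/62 → 12/31
merge 19/62 + 19/62 → 19/31
merge 12/31 + 19/31 → 1
L = 19/62 + 12/31 + 19/31 + 1 = 143/62 ≈ 2.306 bits/symbol.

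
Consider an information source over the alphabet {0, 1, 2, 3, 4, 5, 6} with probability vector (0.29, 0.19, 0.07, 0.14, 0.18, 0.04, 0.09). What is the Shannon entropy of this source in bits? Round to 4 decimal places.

2.5825 bits

H = −Σ pᵢ log₂ pᵢ.
−0.29·log₂(0.29) = 0.5179
−0.19·log₂(0.19) = 0.4552
−0.07·log₂(0.07) = 0.2686
−0.14·log₂(0.14) = 0.3971
−0.18·log₂(0.18) = 0.4453
−0.04·log₂(0.04) = 0.1858
−0.09·log₂(0.09) = 0.3127
Sum ≈ 2.5825 → 2.5825 bits.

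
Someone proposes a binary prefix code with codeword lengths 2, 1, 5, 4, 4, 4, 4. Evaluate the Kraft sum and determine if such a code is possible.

1.03125; no

With common denominator 2^5 = 32: Σ 2^(−ℓᵢ) = 8/32 + 16/32 + 1/32 + 2/32 + 2/32 + 2/32 + 2/32 = 33/32 = 1.03125.
Kraft's inequality requires Σ ≤ 1; here Σ = 1.03125 > 1, so no such prefix code exists.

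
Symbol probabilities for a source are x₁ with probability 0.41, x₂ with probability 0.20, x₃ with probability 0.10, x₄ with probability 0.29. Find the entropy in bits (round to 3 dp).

1.842 bits

H = −Σ pᵢ log₂ pᵢ.
−0.41·log₂(0.41) = 0.5274
−0.20·log₂(0.20) = 0.4644
−0.10·log₂(0.10) = 0.3322
−0.29·log₂(0.29) = 0.5179
Sum ≈ 1.8419 → 1.842 bits.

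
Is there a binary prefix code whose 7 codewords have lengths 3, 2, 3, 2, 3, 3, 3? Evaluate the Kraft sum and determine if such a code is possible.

1.125; no

With common denominator 2^3 = 8: Σ 2^(−ℓᵢ) = 1/8 + 2/8 + 1/8 + 2/8 + 1/8 + 1/8 + 1/8 = 9/8 = 1.125.
Kraft's inequality requires Σ ≤ 1; here Σ = 1.125 > 1, so no such prefix code exists.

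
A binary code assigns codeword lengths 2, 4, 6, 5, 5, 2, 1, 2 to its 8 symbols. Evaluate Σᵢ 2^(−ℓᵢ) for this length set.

1.390625

With common denominator 2^6 = 64: Σ 2^(−ℓᵢ) = 16/64 + 4/64 + 1/64 + 2/64 + 2/64 + 16/64 + 32/64 + 16/64 = 89/64 = 1.390625.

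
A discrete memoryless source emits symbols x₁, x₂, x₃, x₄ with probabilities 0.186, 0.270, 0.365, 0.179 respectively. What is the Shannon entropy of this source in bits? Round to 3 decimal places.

H = −Σ pᵢ log₂ pᵢ.
−0.186·log₂(0.186) = 0.4514
−0.270·log₂(0.270) = 0.5100
−0.365·log₂(0.365) = 0.5307
−0.179·log₂(0.179) = 0.4443
Sum ≈ 1.9364 → 1.936 bits.

1.936 bits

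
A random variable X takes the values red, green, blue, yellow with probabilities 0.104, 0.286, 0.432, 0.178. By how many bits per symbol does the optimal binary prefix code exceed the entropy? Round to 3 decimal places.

0.028 bits

Entropy H = −Σ p log₂ p ≈ 1.8224 bits.
Huffman merges: 13/125+89/500→141/500; 141/500+143/500→71/125; 54/125+71/125→1. L = 37/20 ≈ 1.8500.
L − H = 1.8500 − 1.8224 = 0.028 bits.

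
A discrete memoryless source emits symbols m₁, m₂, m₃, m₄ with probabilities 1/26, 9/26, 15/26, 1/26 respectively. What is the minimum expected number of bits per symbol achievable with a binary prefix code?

1.5 bits/symbol

Repeatedly combine the two least-probable nodes; the expected code length is the sum of the merged weights.
merge 1/26 + 1/26 → 1/13
merge 1/13 + 9/26 → 11/26
merge 11/26 + 15/26 → 1
L = 1/13 + 11/26 + 1 = 3/2 = 1.5 bits/symbol.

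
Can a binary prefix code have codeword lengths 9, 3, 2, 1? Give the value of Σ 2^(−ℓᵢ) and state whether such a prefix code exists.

With common denominator 2^9 = 512: Σ 2^(−ℓᵢ) = 1/512 + 64/512 + 128/512 + 256/512 = 449/512 = 0.876953125.
Kraft's inequality requires Σ ≤ 1; here Σ = 0.876953125 ≤ 1, so such a prefix code exists.

0.876953125; yes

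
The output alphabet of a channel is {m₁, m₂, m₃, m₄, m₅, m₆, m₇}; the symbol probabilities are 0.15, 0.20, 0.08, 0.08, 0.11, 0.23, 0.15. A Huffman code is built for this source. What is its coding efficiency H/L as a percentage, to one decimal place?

Entropy H = −Σ p log₂ p ≈ 2.7064 bits.
Huffman merges: 2/25+2/25→4/25; 11/100+3/20→13/50; 3/20+4/25→31/100; 1/5+23/100→43/100; 13/50+31/100→57/100; 43/100+57/100→1. L = 273/100 ≈ 2.7300.
Efficiency = H/L = 2.7064/2.7300 = 99.1%.

99.1%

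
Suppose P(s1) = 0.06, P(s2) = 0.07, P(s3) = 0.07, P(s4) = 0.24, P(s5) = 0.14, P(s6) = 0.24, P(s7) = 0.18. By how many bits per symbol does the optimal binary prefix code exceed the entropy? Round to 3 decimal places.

Entropy H = −Σ p log₂ p ≈ 2.6113 bits.
Huffman merges: 3/50+7/100→13/100; 7/100+13/100→1/5; 7/50+9/50→8/25; 1/5+6/25→11/25; 6/25+8/25→14/25; 11/25+14/25→1. L = 53/20 ≈ 2.6500.
L − H = 2.6500 − 2.6113 = 0.039 bits.

0.039 bits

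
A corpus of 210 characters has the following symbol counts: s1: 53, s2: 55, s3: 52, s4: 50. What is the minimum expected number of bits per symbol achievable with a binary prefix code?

2 bits/symbol

Probabilities are the counts divided by 210.
Repeatedly combine the two least-probable nodes; the expected code length is the sum of the merged weights.
merge 5/21 + 26/105 → 17/35
merge 53/210 + 11/42 → 18/35
merge 17/35 + 18/35 → 1
L = 17/35 + 18/35 + 1 = 2 bits/symbol.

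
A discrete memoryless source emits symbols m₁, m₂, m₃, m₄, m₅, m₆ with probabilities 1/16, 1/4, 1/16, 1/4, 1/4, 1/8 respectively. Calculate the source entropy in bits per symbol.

2.375 bits

Each probability is a power of 1/2, so log₂(1/p) is an integer.
H = Σ p·log₂(1/p) = 1/16·4 + 1/4·2 + 1/16·4 + 1/4·2 + 1/4·2 + 1/8·3 = 2.375 bits.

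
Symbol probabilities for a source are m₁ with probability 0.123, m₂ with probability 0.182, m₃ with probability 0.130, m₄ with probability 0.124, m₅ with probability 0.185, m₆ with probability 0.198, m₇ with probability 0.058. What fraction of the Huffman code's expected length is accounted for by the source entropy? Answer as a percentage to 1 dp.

Entropy H = −Σ p log₂ p ≈ 2.7265 bits.
Huffman merges: 29/500+123/1000→181/1000; 31/250+13/100→127/500; 181/1000+91/500→363/1000; 37/200+99/500→383/1000; 127/500+363/1000→617/1000; 383/1000+617/1000→1. L = 1399/500 ≈ 2.7980.
Efficiency = H/L = 2.7265/2.7980 = 97.4%.

97.4%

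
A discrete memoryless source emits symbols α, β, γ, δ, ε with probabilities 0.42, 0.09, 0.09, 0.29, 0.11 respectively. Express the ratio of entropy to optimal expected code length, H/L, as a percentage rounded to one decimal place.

Entropy H = −Σ p log₂ p ≈ 2.0191 bits.
Huffman merges: 9/100+9/100→9/50; 11/100+9/50→29/100; 29/100+29/100→29/50; 21/50+29/50→1. L = 41/20 ≈ 2.0500.
Efficiency = H/L = 2.0191/2.0500 = 98.5%.

98.5%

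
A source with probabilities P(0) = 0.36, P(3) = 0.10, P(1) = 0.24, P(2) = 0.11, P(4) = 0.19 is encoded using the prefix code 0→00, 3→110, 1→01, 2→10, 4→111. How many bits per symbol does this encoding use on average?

2.29 bits/symbol

L̄ = Σ pᵢ·ℓᵢ = 0.36·2 + 0.10·3 + 0.24·2 + 0.11·2 + 0.19·3 = 2.29 bits/symbol.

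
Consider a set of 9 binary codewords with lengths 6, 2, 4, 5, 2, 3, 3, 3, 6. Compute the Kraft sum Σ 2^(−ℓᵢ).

With common denominator 2^6 = 64: Σ 2^(−ℓᵢ) = 1/64 + 16/64 + 4/64 + 2/64 + 16/64 + 8/64 + 8/64 + 8/64 + 1/64 = 64/64 = 1.

1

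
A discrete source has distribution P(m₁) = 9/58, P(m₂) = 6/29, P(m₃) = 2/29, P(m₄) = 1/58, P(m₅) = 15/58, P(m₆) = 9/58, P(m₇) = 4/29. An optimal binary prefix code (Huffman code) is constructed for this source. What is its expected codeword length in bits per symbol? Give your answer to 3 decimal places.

Repeatedly combine the two least-probable nodes; the expected code length is the sum of the merged weights.
merge 1/58 + 2/29 → 5/58
merge 5/58 + 4/29 → 13/58
merge 9/58 + 9/58 → 9/29
merge 6/29 + 13/58 → 25/58
merge 15/58 + 9/29 → 33/58
merge 25/58 + 33/58 → 1
L = 5/58 + 13/58 + 9/29 + 25/58 + 33/58 + 1 = 76/29 ≈ 2.621 bits/symbol.

2.621 bits/symbol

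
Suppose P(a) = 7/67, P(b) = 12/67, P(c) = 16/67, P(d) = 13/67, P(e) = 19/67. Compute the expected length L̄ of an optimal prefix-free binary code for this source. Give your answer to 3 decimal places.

Repeatedly combine the two least-probable nodes; the expected code length is the sum of the merged weights.
merge 7/67 + 12/67 → 19/67
merge 13/67 + 16/67 → 29/67
merge 19/67 + 19/67 → 38/67
merge 29/67 + 38/67 → 1
L = 19/67 + 29/67 + 38/67 + 1 = 153/67 ≈ 2.284 bits/symbol.

2.284 bits/symbol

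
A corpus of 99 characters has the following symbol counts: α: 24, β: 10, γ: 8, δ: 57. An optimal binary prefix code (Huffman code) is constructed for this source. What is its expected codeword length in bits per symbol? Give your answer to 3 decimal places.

Probabilities are the counts divided by 99.
Repeatedly combine the two least-probable nodes; the expected code length is the sum of the merged weights.
merge 8/99 + 10/99 → 2/11
merge 2/11 + 8/33 → 14/33
merge 14/33 + 19/33 → 1
L = 2/11 + 14/33 + 1 = 53/33 ≈ 1.606 bits/symbol.

1.606 bits/symbol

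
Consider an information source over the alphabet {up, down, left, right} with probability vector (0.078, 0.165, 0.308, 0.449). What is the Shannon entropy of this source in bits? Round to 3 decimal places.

H = −Σ pᵢ log₂ pᵢ.
−0.078·log₂(0.078) = 0.2871
−0.165·log₂(0.165) = 0.4289
−0.308·log₂(0.308) = 0.5233
−0.449·log₂(0.449) = 0.5187
Sum ≈ 1.7580 → 1.758 bits.

1.758 bits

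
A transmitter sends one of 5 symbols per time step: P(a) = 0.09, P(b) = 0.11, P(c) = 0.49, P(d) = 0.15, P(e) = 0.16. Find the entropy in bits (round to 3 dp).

2.001 bits

H = −Σ pᵢ log₂ pᵢ.
−0.09·log₂(0.09) = 0.3127
−0.11·log₂(0.11) = 0.3503
−0.49·log₂(0.49) = 0.5043
−0.15·log₂(0.15) = 0.4105
−0.16·log₂(0.16) = 0.4230
Sum ≈ 2.0008 → 2.001 bits.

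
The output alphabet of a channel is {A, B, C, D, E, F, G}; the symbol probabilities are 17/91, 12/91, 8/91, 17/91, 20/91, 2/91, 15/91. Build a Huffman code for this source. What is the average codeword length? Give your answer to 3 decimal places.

Repeatedly combine the two least-probable nodes; the expected code length is the sum of the merged weights.
merge 2/91 + 8/91 → 10/91
merge 10/91 + 12/91 → 22/91
merge 15/91 + 17/91 → 32/91
merge 17/91 + 20/91 → 37/91
merge 22/91 + 32/91 → 54/91
merge 37/91 + 54/91 → 1
L = 10/91 + 22/91 + 32/91 + 37/91 + 54/91 + 1 = 246/91 ≈ 2.703 bits/symbol.

2.703 bits/symbol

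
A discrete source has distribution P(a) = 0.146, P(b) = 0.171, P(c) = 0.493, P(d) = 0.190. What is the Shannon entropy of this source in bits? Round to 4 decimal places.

H = −Σ pᵢ log₂ pᵢ.
−0.146·log₂(0.146) = 0.4053
−0.171·log₂(0.171) = 0.4357
−0.493·log₂(0.493) = 0.5030
−0.190·log₂(0.190) = 0.4552
Sum ≈ 1.7992 → 1.7992 bits.

1.7992 bits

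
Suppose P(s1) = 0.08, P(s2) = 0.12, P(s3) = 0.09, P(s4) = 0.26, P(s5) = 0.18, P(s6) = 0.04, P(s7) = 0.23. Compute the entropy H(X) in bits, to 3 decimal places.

H = −Σ pᵢ log₂ pᵢ.
−0.08·log₂(0.08) = 0.2915
−0.12·log₂(0.12) = 0.3671
−0.09·log₂(0.09) = 0.3127
−0.26·log₂(0.26) = 0.5053
−0.18·log₂(0.18) = 0.4453
−0.04·log₂(0.04) = 0.1858
−0.23·log₂(0.23) = 0.4877
Sum ≈ 2.5952 → 2.595 bits.

2.595 bits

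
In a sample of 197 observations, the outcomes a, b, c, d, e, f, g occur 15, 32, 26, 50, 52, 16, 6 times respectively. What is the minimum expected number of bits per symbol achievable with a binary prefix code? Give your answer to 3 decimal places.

Probabilities are the counts divided by 197.
Repeatedly combine the two least-probable nodes; the expected code length is the sum of the merged weights.
merge 6/197 + 15/197 → 21/197
merge 16/197 + 21/197 → 37/197
merge 26/197 + 32/197 → 58/197
merge 37/197 + 50/197 → 87/197
merge 52/197 + 58/197 → 110/197
merge 87/197 + 110/197 → 1
L = 21/197 + 37/197 + 58/197 + 87/197 + 110/197 + 1 = 510/197 ≈ 2.589 bits/symbol.

2.589 bits/symbol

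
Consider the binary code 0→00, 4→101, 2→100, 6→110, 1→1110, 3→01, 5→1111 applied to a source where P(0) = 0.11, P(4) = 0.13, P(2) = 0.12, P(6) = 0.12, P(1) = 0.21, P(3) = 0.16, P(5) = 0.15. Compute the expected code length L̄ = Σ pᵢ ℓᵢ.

L̄ = Σ pᵢ·ℓᵢ = 0.11·2 + 0.13·3 + 0.12·3 + 0.12·3 + 0.21·4 + 0.16·2 + 0.15·4 = 3.09 bits/symbol.

3.09 bits/symbol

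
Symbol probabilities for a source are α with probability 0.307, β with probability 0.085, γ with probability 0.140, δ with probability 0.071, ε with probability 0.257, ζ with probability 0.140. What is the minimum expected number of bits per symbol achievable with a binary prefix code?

Repeatedly combine the two least-probable nodes; the expected code length is the sum of the merged weights.
merge 71/1000 + 17/200 → 39/250
merge 7/50 + 7/50 → 7/25
merge 39/250 + 257/1000 → 413/1000
merge 7/25 + 307/1000 → 587/1000
merge 413/1000 + 587/1000 → 1
L = 39/250 + 7/25 + 413/1000 + 587/1000 + 1 = 609/250 = 2.436 bits/symbol.

2.436 bits/symbol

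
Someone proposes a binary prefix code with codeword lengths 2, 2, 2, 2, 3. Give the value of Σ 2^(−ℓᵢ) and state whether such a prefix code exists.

With common denominator 2^3 = 8: Σ 2^(−ℓᵢ) = 2/8 + 2/8 + 2/8 + 2/8 + 1/8 = 9/8 = 1.125.
Kraft's inequality requires Σ ≤ 1; here Σ = 1.125 > 1, so no such prefix code exists.

1.125; no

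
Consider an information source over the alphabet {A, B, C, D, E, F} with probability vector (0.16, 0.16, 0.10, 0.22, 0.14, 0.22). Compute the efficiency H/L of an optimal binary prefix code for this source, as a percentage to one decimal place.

Entropy H = −Σ p log₂ p ≈ 2.5365 bits.
Huffman merges: 1/10+7/50→6/25; 4/25+4/25→8/25; 11/50+11/50→11/25; 6/25+8/25→14/25; 11/25+14/25→1. L = 64/25 ≈ 2.5600.
Efficiency = H/L = 2.5365/2.5600 = 99.1%.

99.1%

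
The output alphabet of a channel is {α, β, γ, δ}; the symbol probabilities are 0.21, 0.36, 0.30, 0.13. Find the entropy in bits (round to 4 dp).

1.9072 bits

H = −Σ pᵢ log₂ pᵢ.
−0.21·log₂(0.21) = 0.4728
−0.36·log₂(0.36) = 0.5306
−0.30·log₂(0.30) = 0.5211
−0.13·log₂(0.13) = 0.3826
Sum ≈ 1.9072 → 1.9072 bits.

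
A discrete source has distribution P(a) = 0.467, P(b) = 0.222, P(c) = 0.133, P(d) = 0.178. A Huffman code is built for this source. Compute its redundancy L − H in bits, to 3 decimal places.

Entropy H = −Σ p log₂ p ≈ 1.8254 bits.
Huffman merges: 133/1000+89/500→311/1000; 111/500+311/1000→533/1000; 467/1000+533/1000→1. L = 461/250 ≈ 1.8440.
L − H = 1.8440 − 1.8254 = 0.019 bits.

0.019 bits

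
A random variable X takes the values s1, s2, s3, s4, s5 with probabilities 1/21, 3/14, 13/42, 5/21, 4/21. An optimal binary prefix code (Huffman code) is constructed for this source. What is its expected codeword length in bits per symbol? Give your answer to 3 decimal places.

Repeatedly combine the two least-probable nodes; the expected code length is the sum of the merged weights.
merge 1/21 + 4/21 → 5/21
merge 3/14 + 5/21 → 19/42
merge 5/21 + 13/42 → 23/42
merge 19/42 + 23/42 → 1
L = 5/21 + 19/42 + 23/42 + 1 = 47/21 ≈ 2.238 bits/symbol.

2.238 bits/symbol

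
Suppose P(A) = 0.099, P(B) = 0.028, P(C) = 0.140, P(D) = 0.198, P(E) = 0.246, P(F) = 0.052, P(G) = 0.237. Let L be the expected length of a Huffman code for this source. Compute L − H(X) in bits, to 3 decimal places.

Entropy H = −Σ p log₂ p ≈ 2.5462 bits.
Huffman merges: 7/250+13/250→2/25; 2/25+99/1000→179/1000; 7/50+179/1000→319/1000; 99/500+237/1000→87/200; 123/500+319/1000→113/200; 87/200+113/200→1. L = 1289/500 ≈ 2.5780.
L − H = 2.5780 − 2.5462 = 0.032 bits.

0.032 bits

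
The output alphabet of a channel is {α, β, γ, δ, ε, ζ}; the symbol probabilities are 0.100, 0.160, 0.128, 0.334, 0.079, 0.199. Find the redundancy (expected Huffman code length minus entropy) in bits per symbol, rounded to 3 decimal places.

0.051 bits

Entropy H = −Σ p log₂ p ≈ 2.4160 bits.
Huffman merges: 79/1000+1/10→179/1000; 16/125+4/25→36/125; 179/1000+199/1000→189/500; 36/125+167/500→311/500; 189/500+311/500→1. L = 2467/1000 ≈ 2.4670.
L − H = 2.4670 − 2.4160 = 0.051 bits.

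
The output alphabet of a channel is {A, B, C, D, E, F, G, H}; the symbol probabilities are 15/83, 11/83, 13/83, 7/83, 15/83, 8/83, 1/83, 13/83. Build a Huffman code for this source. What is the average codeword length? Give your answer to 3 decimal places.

Repeatedly combine the two least-probable nodes; the expected code length is the sum of the merged weights.
merge 1/83 + 7/83 → 8/83
merge 8/83 + 8/83 → 16/83
merge 11/83 + 13/83 → 24/83
merge 13/83 + 15/83 → 28/83
merge 15/83 + 16/83 → 31/83
merge 24/83 + 28/83 → 52/83
merge 31/83 + 52/83 → 1
L = 8/83 + 16/83 + 24/83 + 28/83 + 31/83 + 52/83 + 1 = 242/83 ≈ 2.916 bits/symbol.

2.916 bits/symbol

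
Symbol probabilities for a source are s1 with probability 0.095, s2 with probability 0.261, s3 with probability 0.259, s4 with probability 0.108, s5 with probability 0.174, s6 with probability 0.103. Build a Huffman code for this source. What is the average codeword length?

2.48 bits/symbol

Repeatedly combine the two least-probable nodes; the expected code length is the sum of the merged weights.
merge 19/200 + 103/1000 → 99/500
merge 27/250 + 87/500 → 141/500
merge 99/500 + 259/1000 → 457/1000
merge 261/1000 + 141/500 → 543/1000
merge 457/1000 + 543/1000 → 1
L = 99/500 + 141/500 + 457/1000 + 543/1000 + 1 = 62/25 = 2.48 bits/symbol.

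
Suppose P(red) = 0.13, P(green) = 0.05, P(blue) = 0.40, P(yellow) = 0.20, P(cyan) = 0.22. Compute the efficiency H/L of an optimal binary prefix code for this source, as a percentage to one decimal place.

95.9%

Entropy H = −Σ p log₂ p ≈ 2.0725 bits.
Huffman merges: 1/20+13/100→9/50; 9/50+1/5→19/50; 11/50+19/50→3/5; 2/5+3/5→1. L = 54/25 ≈ 2.1600.
Efficiency = H/L = 2.0725/2.1600 = 95.9%.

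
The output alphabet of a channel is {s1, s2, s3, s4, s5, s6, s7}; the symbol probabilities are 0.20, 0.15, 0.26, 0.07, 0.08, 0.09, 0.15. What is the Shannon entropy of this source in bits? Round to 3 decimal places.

H = −Σ pᵢ log₂ pᵢ.
−0.20·log₂(0.20) = 0.4644
−0.15·log₂(0.15) = 0.4105
−0.26·log₂(0.26) = 0.5053
−0.07·log₂(0.07) = 0.2686
−0.08·log₂(0.08) = 0.2915
−0.09·log₂(0.09) = 0.3127
−0.15·log₂(0.15) = 0.4105
Sum ≈ 2.6635 → 2.663 bits.

2.663 bits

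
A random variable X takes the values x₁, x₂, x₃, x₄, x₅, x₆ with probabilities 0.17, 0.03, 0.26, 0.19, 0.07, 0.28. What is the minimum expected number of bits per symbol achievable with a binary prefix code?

Repeatedly combine the two least-probable nodes; the expected code length is the sum of the merged weights.
merge 3/100 + 7/100 → 1/10
merge 1/10 + 17/100 → 27/100
merge 19/100 + 13/50 → 9/20
merge 27/100 + 7/25 → 11/20
merge 9/20 + 11/20 → 1
L = 1/10 + 27/100 + 9/20 + 11/20 + 1 = 237/100 = 2.37 bits/symbol.

2.37 bits/symbol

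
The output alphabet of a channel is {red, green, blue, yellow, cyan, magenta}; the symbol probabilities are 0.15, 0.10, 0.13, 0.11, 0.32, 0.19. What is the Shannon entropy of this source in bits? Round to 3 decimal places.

2.457 bits

H = −Σ pᵢ log₂ pᵢ.
−0.15·log₂(0.15) = 0.4105
−0.10·log₂(0.10) = 0.3322
−0.13·log₂(0.13) = 0.3826
−0.11·log₂(0.11) = 0.3503
−0.32·log₂(0.32) = 0.5260
−0.19·log₂(0.19) = 0.4552
Sum ≈ 2.4569 → 2.457 bits.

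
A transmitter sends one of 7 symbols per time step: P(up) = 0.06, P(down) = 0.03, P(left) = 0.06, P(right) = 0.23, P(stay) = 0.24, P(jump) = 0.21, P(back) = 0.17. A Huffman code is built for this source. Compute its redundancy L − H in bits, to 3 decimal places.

Entropy H = −Σ p log₂ p ≈ 2.5280 bits.
Huffman merges: 3/100+3/50→9/100; 3/50+9/100→3/20; 3/20+17/100→8/25; 21/100+23/100→11/25; 6/25+8/25→14/25; 11/25+14/25→1. L = 64/25 ≈ 2.5600.
L − H = 2.5600 − 2.5280 = 0.032 bits.

0.032 bits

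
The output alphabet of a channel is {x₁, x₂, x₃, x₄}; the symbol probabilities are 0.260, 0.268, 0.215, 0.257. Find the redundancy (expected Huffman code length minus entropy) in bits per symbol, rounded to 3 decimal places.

Entropy H = −Σ p log₂ p ≈ 1.9949 bits.
Huffman merges: 43/200+257/1000→59/125; 13/50+67/250→66/125; 59/125+66/125→1. L = 2 ≈ 2.0000.
L − H = 2.0000 − 1.9949 = 0.005 bits.

0.005 bits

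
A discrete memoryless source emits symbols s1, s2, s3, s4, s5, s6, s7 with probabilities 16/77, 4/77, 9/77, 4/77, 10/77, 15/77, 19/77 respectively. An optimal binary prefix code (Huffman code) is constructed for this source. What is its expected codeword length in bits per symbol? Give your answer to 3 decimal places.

2.649 bits/symbol

Repeatedly combine the two least-probable nodes; the expected code length is the sum of the merged weights.
merge 4/77 + 4/77 → 8/77
merge 8/77 + 9/77 → 17/77
merge 10/77 + 15/77 → 25/77
merge 16/77 + 17/77 → 3/7
merge 19/77 + 25/77 → 4/7
merge 3/7 + 4/7 → 1
L = 8/77 + 17/77 + 25/77 + 3/7 + 4/7 + 1 = 204/77 ≈ 2.649 bits/symbol.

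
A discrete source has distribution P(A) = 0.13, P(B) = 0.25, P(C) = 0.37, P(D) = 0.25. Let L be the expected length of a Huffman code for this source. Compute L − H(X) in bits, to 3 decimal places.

0.087 bits

Entropy H = −Σ p log₂ p ≈ 1.9134 bits.
Huffman merges: 13/100+1/4→19/50; 1/4+37/100→31/50; 19/50+31/50→1. L = 2 ≈ 2.0000.
L − H = 2.0000 − 1.9134 = 0.087 bits.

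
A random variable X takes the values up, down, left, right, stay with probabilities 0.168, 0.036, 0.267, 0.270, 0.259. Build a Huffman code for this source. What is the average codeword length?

2.204 bits/symbol

Repeatedly combine the two least-probable nodes; the expected code length is the sum of the merged weights.
merge 9/250 + 21/125 → 51/250
merge 51/250 + 259/1000 → 463/1000
merge 267/1000 + 27/100 → 537/1000
merge 463/1000 + 537/1000 → 1
L = 51/250 + 463/1000 + 537/1000 + 1 = 551/250 = 2.204 bits/symbol.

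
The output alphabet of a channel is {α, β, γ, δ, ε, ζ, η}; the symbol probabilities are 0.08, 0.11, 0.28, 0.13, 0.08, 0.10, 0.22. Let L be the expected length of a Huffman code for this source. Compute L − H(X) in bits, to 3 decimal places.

Entropy H = −Σ p log₂ p ≈ 2.6429 bits.
Huffman merges: 2/25+2/25→4/25; 1/10+11/100→21/100; 13/100+4/25→29/100; 21/100+11/50→43/100; 7/25+29/100→57/100; 43/100+57/100→1. L = 133/50 ≈ 2.6600.
L − H = 2.6600 − 2.6429 = 0.017 bits.

0.017 bits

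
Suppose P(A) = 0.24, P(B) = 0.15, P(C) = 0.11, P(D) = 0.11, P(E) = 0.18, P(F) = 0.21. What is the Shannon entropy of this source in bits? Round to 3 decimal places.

H = −Σ pᵢ log₂ pᵢ.
−0.24·log₂(0.24) = 0.4941
−0.15·log₂(0.15) = 0.4105
−0.11·log₂(0.11) = 0.3503
−0.11·log₂(0.11) = 0.3503
−0.18·log₂(0.18) = 0.4453
−0.21·log₂(0.21) = 0.4728
Sum ≈ 2.5234 → 2.523 bits.

2.523 bits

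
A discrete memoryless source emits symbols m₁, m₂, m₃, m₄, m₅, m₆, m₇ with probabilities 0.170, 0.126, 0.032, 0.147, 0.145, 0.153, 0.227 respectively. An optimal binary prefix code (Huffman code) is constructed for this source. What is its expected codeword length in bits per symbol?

Repeatedly combine the two least-probable nodes; the expected code length is the sum of the merged weights.
merge 4/125 + 63/500 → 79/500
merge 29/200 + 147/1000 → 73/250
merge 153/1000 + 79/500 → 311/1000
merge 17/100 + 227/1000 → 397/1000
merge 73/250 + 311/1000 → 603/1000
merge 397/1000 + 603/1000 → 1
L = 79/500 + 73/250 + 311/1000 + 397/1000 + 603/1000 + 1 = 2761/1000 = 2.761 bits/symbol.

2.761 bits/symbol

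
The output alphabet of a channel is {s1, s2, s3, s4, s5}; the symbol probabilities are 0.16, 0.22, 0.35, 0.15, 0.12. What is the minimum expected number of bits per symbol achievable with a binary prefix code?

Repeatedly combine the two least-probable nodes; the expected code length is the sum of the merged weights.
merge 3/25 + 3/20 → 27/100
merge 4/25 + 11/50 → 19/50
merge 27/100 + 7/20 → 31/50
merge 19/50 + 31/50 → 1
L = 27/100 + 19/50 + 31/50 + 1 = 227/100 = 2.27 bits/symbol.

2.27 bits/symbol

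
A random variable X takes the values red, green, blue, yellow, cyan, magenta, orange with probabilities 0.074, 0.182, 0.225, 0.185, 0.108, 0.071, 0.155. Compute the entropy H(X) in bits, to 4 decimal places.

2.6945 bits

H = −Σ pᵢ log₂ pᵢ.
−0.074·log₂(0.074) = 0.2780
−0.182·log₂(0.182) = 0.4474
−0.225·log₂(0.225) = 0.4842
−0.185·log₂(0.185) = 0.4504
−0.108·log₂(0.108) = 0.3468
−0.071·log₂(0.071) = 0.2709
−0.155·log₂(0.155) = 0.4169
Sum ≈ 2.6945 → 2.6945 bits.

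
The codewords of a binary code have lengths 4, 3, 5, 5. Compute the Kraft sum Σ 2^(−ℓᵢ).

With common denominator 2^5 = 32: Σ 2^(−ℓᵢ) = 2/32 + 4/32 + 1/32 + 1/32 = 8/32 = 0.25.

0.25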